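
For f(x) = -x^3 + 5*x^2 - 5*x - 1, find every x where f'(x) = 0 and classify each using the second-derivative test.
f'(x) = -3*x^2 + 10*x - 5

Solve f'(x) = 0:
  3*x^2 - 10*x + 5 = 0 has no rational roots; quadratic formula: x = (10 ± √40)/6.
  ⇒ x = 5/3 - sqrt(10)/3 ≈ 0.6126, sqrt(10)/3 + 5/3 ≈ 2.7208

f''(x) = 10 - 6*x
Second-derivative test at each critical point:
  f''(0.6126) = 6.3246 > 0 → local minimum
  f''(2.7208) = -6.3246 < 0 → local maximum

Critical points: x = 5/3 - sqrt(10)/3 ≈ 0.6126 (local minimum); x = sqrt(10)/3 + 5/3 ≈ 2.7208 (local maximum)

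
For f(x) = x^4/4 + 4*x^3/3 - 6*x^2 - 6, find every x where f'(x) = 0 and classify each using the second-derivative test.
f'(x) = x*(x^2 + 4*x - 12)

Solve f'(x) = 0:
  Factor: x^3 + 4*x^2 - 12*x = x*(x - 2)*(x + 6) = 0.
  ⇒ x = -6, 0, 2

f''(x) = 3*x^2 + 8*x - 12
Second-derivative test at each critical point:
  f''(-6) = 48 > 0 → local minimum
  f''(0) = -12 < 0 → local maximum
  f''(2) = 16 > 0 → local minimum

Critical points: x = -6 (local minimum); x = 0 (local maximum); x = 2 (local minimum)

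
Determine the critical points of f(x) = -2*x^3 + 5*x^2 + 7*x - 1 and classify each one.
f'(x) = -6*x^2 + 10*x + 7

Solve f'(x) = 0:
  6*x^2 - 10*x - 7 = 0 has no rational roots; quadratic formula: x = (10 ± √268)/12.
  ⇒ x = 5/6 - sqrt(67)/6 ≈ -0.5309, 5/6 + sqrt(67)/6 ≈ 2.1976

f''(x) = 10 - 12*x
Second-derivative test at each critical point:
  f''(-0.5309) = 16.3707 > 0 → local minimum
  f''(2.1976) = -16.3707 < 0 → local maximum

Critical points: x = 5/6 - sqrt(67)/6 ≈ -0.5309 (local minimum); x = 5/6 + sqrt(67)/6 ≈ 2.1976 (local maximum)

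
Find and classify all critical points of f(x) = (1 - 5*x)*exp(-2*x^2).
f'(x) = (4*x*(5*x - 1) - 5)*exp(-2*x^2)

Solve f'(x) = 0:
  f'(x) = (20*x^2 - 4*x - 5)·exp(-2*x^2) and exp(-2*x^2) > 0 for every x, so f'(x) = 0 ⇔ 20*x^2 - 4*x - 5 = 0.
  20*x^2 - 4*x - 5 = 0 has no rational roots; quadratic formula: x = (4 ± √416)/40.
  ⇒ x = 1/10 - sqrt(26)/10 ≈ -0.4099, 1/10 + sqrt(26)/10 ≈ 0.6099

f''(x) = 4*(4*x^2*(1 - 5*x) + 15*x - 1)*exp(-2*x^2)
Second-derivative test at each critical point:
  f''(-0.4099) = -14.5749 < 0 → local maximum
  f''(0.6099) = 9.6928 > 0 → local minimum

Critical points: x = 1/10 - sqrt(26)/10 ≈ -0.4099 (local maximum); x = 1/10 + sqrt(26)/10 ≈ 0.6099 (local minimum)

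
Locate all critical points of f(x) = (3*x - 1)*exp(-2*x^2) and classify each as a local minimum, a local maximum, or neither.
f'(x) = (-4*x*(3*x - 1) + 3)*exp(-2*x^2)

Solve f'(x) = 0:
  f'(x) = (-12*x^2 + 4*x + 3)·exp(-2*x^2) and exp(-2*x^2) > 0 for every x, so f'(x) = 0 ⇔ -12*x^2 + 4*x + 3 = 0.
  12*x^2 - 4*x - 3 = 0 has no rational roots; quadratic formula: x = (4 ± √160)/24.
  ⇒ x = 1/6 - sqrt(10)/6 ≈ -0.3604, 1/6 + sqrt(10)/6 ≈ 0.6937

f''(x) = 4*(4*x^2*(3*x - 1) - 9*x + 1)*exp(-2*x^2)
Second-derivative test at each critical point:
  f''(-0.3604) = 9.7556 > 0 → local minimum
  f''(0.6937) = -4.8313 < 0 → local maximum

Critical points: x = 1/6 - sqrt(10)/6 ≈ -0.3604 (local minimum); x = 1/6 + sqrt(10)/6 ≈ 0.6937 (local maximum)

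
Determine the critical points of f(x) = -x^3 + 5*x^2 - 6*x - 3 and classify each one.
f'(x) = -3*x^2 + 10*x - 6

Solve f'(x) = 0:
  3*x^2 - 10*x + 6 = 0 has no rational roots; quadratic formula: x = (10 ± √28)/6.
  ⇒ x = 5/3 - sqrt(7)/3 ≈ 0.7847, sqrt(7)/3 + 5/3 ≈ 2.5486

f''(x) = 10 - 6*x
Second-derivative test at each critical point:
  f''(0.7847) = 5.2915 > 0 → local minimum
  f''(2.5486) = -5.2915 < 0 → local maximum

Critical points: x = 5/3 - sqrt(7)/3 ≈ 0.7847 (local minimum); x = sqrt(7)/3 + 5/3 ≈ 2.5486 (local maximum)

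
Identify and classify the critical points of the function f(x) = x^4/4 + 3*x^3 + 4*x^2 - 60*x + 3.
f'(x) = x^3 + 9*x^2 + 8*x - 60

Solve f'(x) = 0:
  Factor: x^3 + 9*x^2 + 8*x - 60 = (x - 2)*(x + 5)*(x + 6) = 0.
  ⇒ x = -6, -5, 2

f''(x) = 3*x^2 + 18*x + 8
Second-derivative test at each critical point:
  f''(-6) = 8 > 0 → local minimum
  f''(-5) = -7 < 0 → local maximum
  f''(2) = 56 > 0 → local minimum

Critical points: x = -6 (local minimum); x = -5 (local maximum); x = 2 (local minimum)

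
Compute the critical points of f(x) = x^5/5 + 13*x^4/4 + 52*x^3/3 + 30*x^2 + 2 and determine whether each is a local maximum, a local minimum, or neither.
f'(x) = x*(x^3 + 13*x^2 + 52*x + 60)

Solve f'(x) = 0:
  Factor: x^4 + 13*x^3 + 52*x^2 + 60*x = x*(x + 2)*(x + 5)*(x + 6) = 0.
  ⇒ x = -6, -5, -2, 0

f''(x) = 4*x^3 + 39*x^2 + 104*x + 60
Second-derivative test at each critical point:
  f''(-6) = -24 < 0 → local maximum
  f''(-5) = 15 > 0 → local minimum
  f''(-2) = -24 < 0 → local maximum
  f''(0) = 60 > 0 → local minimum

Critical points: x = -6 (local maximum); x = -5 (local minimum); x = -2 (local maximum); x = 0 (local minimum)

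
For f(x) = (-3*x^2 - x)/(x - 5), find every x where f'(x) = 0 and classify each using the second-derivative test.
f'(x) = (-3*x^2 + 30*x + 5)/(x^2 - 10*x + 25)

Solve f'(x) = 0:
  f'(x) = -(3*x^2 - 30*x - 5)/(x - 5)^2; the denominator is positive wherever f is defined, so f'(x) = 0 ⇔ -3*x^2 + 30*x + 5 = 0.
  3*x^2 - 30*x - 5 = 0 has no rational roots; quadratic formula: x = (30 ± √960)/6.
  ⇒ x = 5 - 4*sqrt(15)/3 ≈ -0.1640, 5 + 4*sqrt(15)/3 ≈ 10.1640

f''(x) = -160/(x^3 - 15*x^2 + 75*x - 125)
Second-derivative test at each critical point:
  f''(-0.1640) = 1.1619 > 0 → local minimum
  f''(10.1640) = -1.1619 < 0 → local maximum

Critical points: x = 5 - 4*sqrt(15)/3 ≈ -0.1640 (local minimum); x = 5 + 4*sqrt(15)/3 ≈ 10.1640 (local maximum)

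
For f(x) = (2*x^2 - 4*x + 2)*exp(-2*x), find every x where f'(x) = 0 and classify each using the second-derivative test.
f'(x) = 4*(-x^2 + 3*x - 2)*exp(-2*x)

Solve f'(x) = 0:
  f'(x) = (-4*x^2 + 12*x - 8)·exp(-2*x) and exp(-2*x) > 0 for every x, so f'(x) = 0 ⇔ -4*x^2 + 12*x - 8 = 0.
  Factor: -4*x^2 + 12*x - 8 = -4*(x - 2)*(x - 1) = 0.
  ⇒ x = 1, 2

f''(x) = 4*(2*x^2 - 8*x + 7)*exp(-2*x)
Second-derivative test at each critical point:
  f''(1) = 0.5413 > 0 → local minimum
  f''(2) = -0.0733 < 0 → local maximum

Critical points: x = 1 (local minimum); x = 2 (local maximum)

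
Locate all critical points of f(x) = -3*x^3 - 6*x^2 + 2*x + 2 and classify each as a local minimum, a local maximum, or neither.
f'(x) = -9*x^2 - 12*x + 2

Solve f'(x) = 0:
  9*x^2 + 12*x - 2 = 0 has no rational roots; quadratic formula: x = (-12 ± √216)/18.
  ⇒ x = -sqrt(6)/3 - 2/3 ≈ -1.4832, -2/3 + sqrt(6)/3 ≈ 0.1498

f''(x) = -18*x - 12
Second-derivative test at each critical point:
  f''(-1.4832) = 14.6969 > 0 → local minimum
  f''(0.1498) = -14.6969 < 0 → local maximum

Critical points: x = -sqrt(6)/3 - 2/3 ≈ -1.4832 (local minimum); x = -2/3 + sqrt(6)/3 ≈ 0.1498 (local maximum)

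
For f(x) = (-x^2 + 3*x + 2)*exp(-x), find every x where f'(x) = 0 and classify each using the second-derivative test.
f'(x) = (x^2 - 5*x + 1)*exp(-x)

Solve f'(x) = 0:
  f'(x) = (x^2 - 5*x + 1)·exp(-x) and exp(-x) > 0 for every x, so f'(x) = 0 ⇔ x^2 - 5*x + 1 = 0.
  x^2 - 5*x + 1 = 0 has no rational roots; quadratic formula: x = (5 ± √21)/2.
  ⇒ x = 5/2 - sqrt(21)/2 ≈ 0.2087, sqrt(21)/2 + 5/2 ≈ 4.7913

f''(x) = (-x^2 + 7*x - 6)*exp(-x)
Second-derivative test at each critical point:
  f''(0.2087) = -3.7194 < 0 → local maximum
  f''(4.7913) = 0.0380 > 0 → local minimum

Critical points: x = 5/2 - sqrt(21)/2 ≈ 0.2087 (local maximum); x = sqrt(21)/2 + 5/2 ≈ 4.7913 (local minimum)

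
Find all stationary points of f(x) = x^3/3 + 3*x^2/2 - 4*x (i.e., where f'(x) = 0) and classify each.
f'(x) = x^2 + 3*x - 4

Solve f'(x) = 0:
  Factor: x^2 + 3*x - 4 = (x - 1)*(x + 4) = 0.
  ⇒ x = -4, 1

f''(x) = 2*x + 3
Second-derivative test at each critical point:
  f''(-4) = -5 < 0 → local maximum
  f''(1) = 5 > 0 → local minimum

Critical points: x = -4 (local maximum); x = 1 (local minimum)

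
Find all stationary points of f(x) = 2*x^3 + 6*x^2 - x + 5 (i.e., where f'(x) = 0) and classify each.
f'(x) = 6*x^2 + 12*x - 1

Solve f'(x) = 0:
  6*x^2 + 12*x - 1 = 0 has no rational roots; quadratic formula: x = (-12 ± √168)/12.
  ⇒ x = -sqrt(42)/6 - 1 ≈ -2.0801, -1 + sqrt(42)/6 ≈ 0.0801

f''(x) = 12*x + 12
Second-derivative test at each critical point:
  f''(-2.0801) = -12.9615 < 0 → local maximum
  f''(0.0801) = 12.9615 > 0 → local minimum

Critical points: x = -sqrt(42)/6 - 1 ≈ -2.0801 (local maximum); x = -1 + sqrt(42)/6 ≈ 0.0801 (local minimum)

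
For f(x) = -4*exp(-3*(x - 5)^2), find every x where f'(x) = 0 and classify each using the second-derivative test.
f'(x) = 24*(x - 5)*exp(-3*(x - 5)^2)

Solve f'(x) = 0:
  f'(x) = (24*x - 120)·exp(-3*(x - 5)^2) and exp(-3*(x - 5)^2) > 0 for every x, so f'(x) = 0 ⇔ 24*x - 120 = 0.
  Factor: 24*x - 120 = 24*(x - 5) = 0.
  ⇒ x = 5

f''(x) = 24*(1 - 6*(x - 5)^2)*exp(-3*(x - 5)^2)
Second-derivative test at each critical point:
  f''(5) = 24 > 0 → local minimum

Critical points: x = 5 (local minimum)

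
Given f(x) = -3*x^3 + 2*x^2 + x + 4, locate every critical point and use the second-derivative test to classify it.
f'(x) = -9*x^2 + 4*x + 1

Solve f'(x) = 0:
  9*x^2 - 4*x - 1 = 0 has no rational roots; quadratic formula: x = (4 ± √52)/18.
  ⇒ x = 2/9 - sqrt(13)/9 ≈ -0.1784, 2/9 + sqrt(13)/9 ≈ 0.6228

f''(x) = 4 - 18*x
Second-derivative test at each critical point:
  f''(-0.1784) = 7.2111 > 0 → local minimum
  f''(0.6228) = -7.2111 < 0 → local maximum

Critical points: x = 2/9 - sqrt(13)/9 ≈ -0.1784 (local minimum); x = 2/9 + sqrt(13)/9 ≈ 0.6228 (local maximum)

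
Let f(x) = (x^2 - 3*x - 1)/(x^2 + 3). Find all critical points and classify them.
f'(x) = (3*x^2 + 8*x - 9)/(x^4 + 6*x^2 + 9)

Solve f'(x) = 0:
  f'(x) = (3*x^2 + 8*x - 9)/(x^2 + 3)^2; the denominator is positive wherever f is defined, so f'(x) = 0 ⇔ 3*x^2 + 8*x - 9 = 0.
  3*x^2 + 8*x - 9 = 0 has no rational roots; quadratic formula: x = (-8 ± √172)/6.
  ⇒ x = -sqrt(43)/3 - 4/3 ≈ -3.5191, -4/3 + sqrt(43)/3 ≈ 0.8525

f''(x) = 6*(-x^3 - 4*x^2 + 9*x + 4)/(x^6 + 9*x^4 + 27*x^2 + 27)
Second-derivative test at each critical point:
  f''(-3.5191) = -0.0554 < 0 → local maximum
  f''(0.8525) = 0.9443 > 0 → local minimum

Critical points: x = -sqrt(43)/3 - 4/3 ≈ -3.5191 (local maximum); x = -4/3 + sqrt(43)/3 ≈ 0.8525 (local minimum)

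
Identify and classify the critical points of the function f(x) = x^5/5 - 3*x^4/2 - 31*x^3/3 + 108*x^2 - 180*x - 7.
f'(x) = x^4 - 6*x^3 - 31*x^2 + 216*x - 180

Solve f'(x) = 0:
  Factor: x^4 - 6*x^3 - 31*x^2 + 216*x - 180 = (x - 6)*(x - 5)*(x - 1)*(x + 6) = 0.
  ⇒ x = -6, 1, 5, 6

f''(x) = 4*x^3 - 18*x^2 - 62*x + 216
Second-derivative test at each critical point:
  f''(-6) = -924 < 0 → local maximum
  f''(1) = 140 > 0 → local minimum
  f''(5) = -44 < 0 → local maximum
  f''(6) = 60 > 0 → local minimum

Critical points: x = -6 (local maximum); x = 1 (local minimum); x = 5 (local maximum); x = 6 (local minimum)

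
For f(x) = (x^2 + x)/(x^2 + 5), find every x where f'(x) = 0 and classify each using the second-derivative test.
f'(x) = (-x^2 + 10*x + 5)/(x^4 + 10*x^2 + 25)

Solve f'(x) = 0:
  f'(x) = -(x^2 - 10*x - 5)/(x^2 + 5)^2; the denominator is positive wherever f is defined, so f'(x) = 0 ⇔ -x^2 + 10*x + 5 = 0.
  x^2 - 10*x - 5 = 0 has no rational roots; quadratic formula: x = (10 ± √120)/2.
  ⇒ x = 5 - sqrt(30) ≈ -0.4772, 5 + sqrt(30) ≈ 10.4772

f''(x) = 2*(x^3 - 15*x^2 - 15*x + 25)/(x^6 + 15*x^4 + 75*x^2 + 125)
Second-derivative test at each critical point:
  f''(-0.4772) = 0.4008 > 0 → local minimum
  f''(10.4772) = -0.0008 < 0 → local maximum

Critical points: x = 5 - sqrt(30) ≈ -0.4772 (local minimum); x = 5 + sqrt(30) ≈ 10.4772 (local maximum)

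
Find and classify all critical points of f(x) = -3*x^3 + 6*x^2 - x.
f'(x) = -9*x^2 + 12*x - 1

Solve f'(x) = 0:
  9*x^2 - 12*x + 1 = 0 has no rational roots; quadratic formula: x = (12 ± √108)/18.
  ⇒ x = 2/3 - sqrt(3)/3 ≈ 0.0893, sqrt(3)/3 + 2/3 ≈ 1.2440

f''(x) = 12 - 18*x
Second-derivative test at each critical point:
  f''(0.0893) = 10.3923 > 0 → local minimum
  f''(1.2440) = -10.3923 < 0 → local maximum

Critical points: x = 2/3 - sqrt(3)/3 ≈ 0.0893 (local minimum); x = sqrt(3)/3 + 2/3 ≈ 1.2440 (local maximum)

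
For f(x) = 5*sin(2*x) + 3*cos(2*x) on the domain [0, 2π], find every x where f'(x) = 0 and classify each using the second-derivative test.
f'(x) = -6*sin(2*x) + 10*cos(2*x)

Solve f'(x) = 0 on [0, 2π]:
  f'(x) = 0 ⇔ 5*cos(2*x) = 3*sin(2*x) ⇔ tan(2*x) = 5/3, i.e. 2*x = arctan(5/3) + nπ; keep the solutions lying in [0, 2π].
  ⇒ x = atan(5/3)/2 ≈ 0.5152, atan(5/3)/2 + pi/2 ≈ 2.0860, atan(5/3)/2 + pi ≈ 3.6568, atan(5/3)/2 + 3*pi/2 ≈ 5.2276

f''(x) = -20*sin(2*x) - 12*cos(2*x)
Second-derivative test at each critical point:
  f''(0.5152) = -23.3238 < 0 → local maximum
  f''(2.0860) = 23.3238 > 0 → local minimum
  f''(3.6568) = -23.3238 < 0 → local maximum
  f''(5.2276) = 23.3238 > 0 → local minimum

Critical points: x = atan(5/3)/2 ≈ 0.5152 (local maximum); x = atan(5/3)/2 + pi/2 ≈ 2.0860 (local minimum); x = atan(5/3)/2 + pi ≈ 3.6568 (local maximum); x = atan(5/3)/2 + 3*pi/2 ≈ 5.2276 (local minimum)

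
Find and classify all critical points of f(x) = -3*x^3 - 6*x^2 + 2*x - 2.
f'(x) = -9*x^2 - 12*x + 2

Solve f'(x) = 0:
  9*x^2 + 12*x - 2 = 0 has no rational roots; quadratic formula: x = (-12 ± √216)/18.
  ⇒ x = -sqrt(6)/3 - 2/3 ≈ -1.4832, -2/3 + sqrt(6)/3 ≈ 0.1498

f''(x) = -18*x - 12
Second-derivative test at each critical point:
  f''(-1.4832) = 14.6969 > 0 → local minimum
  f''(0.1498) = -14.6969 < 0 → local maximum

Critical points: x = -sqrt(6)/3 - 2/3 ≈ -1.4832 (local minimum); x = -2/3 + sqrt(6)/3 ≈ 0.1498 (local maximum)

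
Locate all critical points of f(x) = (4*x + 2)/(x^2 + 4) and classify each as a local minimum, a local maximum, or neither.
f'(x) = 4*(-x^2 - x + 4)/(x^4 + 8*x^2 + 16)

Solve f'(x) = 0:
  f'(x) = -4*(x^2 + x - 4)/(x^2 + 4)^2; the denominator is positive wherever f is defined, so f'(x) = 0 ⇔ -4*x^2 - 4*x + 16 = 0.
  Factor: -4*x^2 - 4*x + 16 = -4*(x^2 + x - 4); x^2 + x - 4 = 0 has no rational roots; quadratic formula: x = (-1 ± √17)/2.
  ⇒ x = -sqrt(17)/2 - 1/2 ≈ -2.5616, -1/2 + sqrt(17)/2 ≈ 1.5616

f''(x) = 4*(4*x^2*(2*x + 1) - (6*x + 1)*(x^2 + 4))/(x^2 + 4)^3
Second-derivative test at each critical point:
  f''(-2.5616) = 0.1479 > 0 → local minimum
  f''(1.5616) = -0.3979 < 0 → local maximum

Critical points: x = -sqrt(17)/2 - 1/2 ≈ -2.5616 (local minimum); x = -1/2 + sqrt(17)/2 ≈ 1.5616 (local maximum)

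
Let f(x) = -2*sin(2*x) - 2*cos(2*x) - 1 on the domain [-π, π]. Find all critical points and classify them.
f'(x) = -4*sqrt(2)*cos(2*x + pi/4)

Solve f'(x) = 0 on [-π, π]:
  f'(x) = 0 ⇔ -2*cos(2*x) = -2*sin(2*x) ⇔ tan(2*x) = 1, i.e. 2*x = arctan(1) + nπ; keep the solutions lying in [-π, π].
  ⇒ x = -7*pi/8 ≈ -2.7489, -3*pi/8 ≈ -1.1781, pi/8 ≈ 0.3927, 5*pi/8 ≈ 1.9635

f''(x) = 8*sqrt(2)*sin(2*x + pi/4)
Second-derivative test at each critical point:
  f''(-2.7489) = 11.3137 > 0 → local minimum
  f''(-1.1781) = -11.3137 < 0 → local maximum
  f''(0.3927) = 11.3137 > 0 → local minimum
  f''(1.9635) = -11.3137 < 0 → local maximum

Critical points: x = -7*pi/8 ≈ -2.7489 (local minimum); x = -3*pi/8 ≈ -1.1781 (local maximum); x = pi/8 ≈ 0.3927 (local minimum); x = 5*pi/8 ≈ 1.9635 (local maximum)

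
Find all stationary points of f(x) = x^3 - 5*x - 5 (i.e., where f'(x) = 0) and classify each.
f'(x) = 3*x^2 - 5

Solve f'(x) = 0:
  3*x^2 - 5 = 0 has no rational roots; quadratic formula: x = (0 ± √60)/6.
  ⇒ x = -sqrt(15)/3 ≈ -1.2910, sqrt(15)/3 ≈ 1.2910

f''(x) = 6*x
Second-derivative test at each critical point:
  f''(-1.2910) = -7.7460 < 0 → local maximum
  f''(1.2910) = 7.7460 > 0 → local minimum

Critical points: x = -sqrt(15)/3 ≈ -1.2910 (local maximum); x = sqrt(15)/3 ≈ 1.2910 (local minimum)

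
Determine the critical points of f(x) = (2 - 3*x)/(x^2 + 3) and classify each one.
f'(x) = (3*x^2 - 4*x - 9)/(x^4 + 6*x^2 + 9)

Solve f'(x) = 0:
  f'(x) = (3*x^2 - 4*x - 9)/(x^2 + 3)^2; the denominator is positive wherever f is defined, so f'(x) = 0 ⇔ 3*x^2 - 4*x - 9 = 0.
  3*x^2 - 4*x - 9 = 0 has no rational roots; quadratic formula: x = (4 ± √124)/6.
  ⇒ x = 2/3 - sqrt(31)/3 ≈ -1.1893, 2/3 + sqrt(31)/3 ≈ 2.5226

f''(x) = 2*(4*x^2*(2 - 3*x) + (9*x - 2)*(x^2 + 3))/(x^2 + 3)^3
Second-derivative test at each critical point:
  f''(-1.1893) = -0.5715 < 0 → local maximum
  f''(2.5226) = 0.1270 > 0 → local minimum

Critical points: x = 2/3 - sqrt(31)/3 ≈ -1.1893 (local maximum); x = 2/3 + sqrt(31)/3 ≈ 2.5226 (local minimum)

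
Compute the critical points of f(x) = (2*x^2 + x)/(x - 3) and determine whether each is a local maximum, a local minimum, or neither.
f'(x) = (2*x^2 - 12*x - 3)/(x^2 - 6*x + 9)

Solve f'(x) = 0:
  f'(x) = (2*x^2 - 12*x - 3)/(x - 3)^2; the denominator is positive wherever f is defined, so f'(x) = 0 ⇔ 2*x^2 - 12*x - 3 = 0.
  2*x^2 - 12*x - 3 = 0 has no rational roots; quadratic formula: x = (12 ± √168)/4.
  ⇒ x = 3 - sqrt(42)/2 ≈ -0.2404, 3 + sqrt(42)/2 ≈ 6.2404

f''(x) = 42/(x^3 - 9*x^2 + 27*x - 27)
Second-derivative test at each critical point:
  f''(-0.2404) = -1.2344 < 0 → local maximum
  f''(6.2404) = 1.2344 > 0 → local minimum

Critical points: x = 3 - sqrt(42)/2 ≈ -0.2404 (local maximum); x = 3 + sqrt(42)/2 ≈ 6.2404 (local minimum)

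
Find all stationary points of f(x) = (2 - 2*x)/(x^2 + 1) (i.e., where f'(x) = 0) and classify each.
f'(x) = 2*(-x^2 + 2*x*(x - 1) - 1)/(x^2 + 1)^2

Solve f'(x) = 0:
  f'(x) = 2*(x^2 - 2*x - 1)/(x^2 + 1)^2; the denominator is positive wherever f is defined, so f'(x) = 0 ⇔ 2*x^2 - 4*x - 2 = 0.
  Factor: 2*x^2 - 4*x - 2 = 2*(x^2 - 2*x - 1); x^2 - 2*x - 1 = 0 has no rational roots; quadratic formula: x = (2 ± √8)/2.
  ⇒ x = 1 - sqrt(2) ≈ -0.4142, 1 + sqrt(2) ≈ 2.4142

f''(x) = 4*(4*x^2*(1 - x) + (3*x - 1)*(x^2 + 1))/(x^2 + 1)^3
Second-derivative test at each critical point:
  f''(-0.4142) = -4.1213 < 0 → local maximum
  f''(2.4142) = 0.1213 > 0 → local minimum

Critical points: x = 1 - sqrt(2) ≈ -0.4142 (local maximum); x = 1 + sqrt(2) ≈ 2.4142 (local minimum)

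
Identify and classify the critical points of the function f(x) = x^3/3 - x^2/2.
f'(x) = x*(x - 1)

Solve f'(x) = 0:
  Factor: x^2 - x = x*(x - 1) = 0.
  ⇒ x = 0, 1

f''(x) = 2*x - 1
Second-derivative test at each critical point:
  f''(0) = -1 < 0 → local maximum
  f''(1) = 1 > 0 → local minimum

Critical points: x = 0 (local maximum); x = 1 (local minimum)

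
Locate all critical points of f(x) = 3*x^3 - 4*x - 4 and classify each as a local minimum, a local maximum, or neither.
f'(x) = 9*x^2 - 4

Solve f'(x) = 0:
  Factor: 9*x^2 - 4 = (3*x - 2)*(3*x + 2) = 0.
  ⇒ x = -2/3, 2/3

f''(x) = 18*x
Second-derivative test at each critical point:
  f''(-2/3) = -12 < 0 → local maximum
  f''(2/3) = 12 > 0 → local minimum

Critical points: x = -2/3 (local maximum); x = 2/3 (local minimum)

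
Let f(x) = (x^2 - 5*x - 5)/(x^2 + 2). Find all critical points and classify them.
f'(x) = (5*x^2 + 14*x - 10)/(x^4 + 4*x^2 + 4)

Solve f'(x) = 0:
  f'(x) = (5*x^2 + 14*x - 10)/(x^2 + 2)^2; the denominator is positive wherever f is defined, so f'(x) = 0 ⇔ 5*x^2 + 14*x - 10 = 0.
  5*x^2 + 14*x - 10 = 0 has no rational roots; quadratic formula: x = (-14 ± √396)/10.
  ⇒ x = -3*sqrt(11)/5 - 7/5 ≈ -3.3900, -7/5 + 3*sqrt(11)/5 ≈ 0.5900

f''(x) = 2*(-5*x^3 - 21*x^2 + 30*x + 14)/(x^6 + 6*x^4 + 12*x^2 + 8)
Second-derivative test at each critical point:
  f''(-3.3900) = -0.1093 < 0 → local maximum
  f''(0.5900) = 3.6093 > 0 → local minimum

Critical points: x = -3*sqrt(11)/5 - 7/5 ≈ -3.3900 (local maximum); x = -7/5 + 3*sqrt(11)/5 ≈ 0.5900 (local minimum)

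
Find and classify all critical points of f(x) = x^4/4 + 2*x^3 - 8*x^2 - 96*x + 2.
f'(x) = x^3 + 6*x^2 - 16*x - 96

Solve f'(x) = 0:
  Factor: x^3 + 6*x^2 - 16*x - 96 = (x - 4)*(x + 4)*(x + 6) = 0.
  ⇒ x = -6, -4, 4

f''(x) = 3*x^2 + 12*x - 16
Second-derivative test at each critical point:
  f''(-6) = 20 > 0 → local minimum
  f''(-4) = -16 < 0 → local maximum
  f''(4) = 80 > 0 → local minimum

Critical points: x = -6 (local minimum); x = -4 (local maximum); x = 4 (local minimum)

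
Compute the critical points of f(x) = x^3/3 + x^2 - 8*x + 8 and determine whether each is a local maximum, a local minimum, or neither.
f'(x) = x^2 + 2*x - 8

Solve f'(x) = 0:
  Factor: x^2 + 2*x - 8 = (x - 2)*(x + 4) = 0.
  ⇒ x = -4, 2

f''(x) = 2*x + 2
Second-derivative test at each critical point:
  f''(-4) = -6 < 0 → local maximum
  f''(2) = 6 > 0 → local minimum

Critical points: x = -4 (local maximum); x = 2 (local minimum)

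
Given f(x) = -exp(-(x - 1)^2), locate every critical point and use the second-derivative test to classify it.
f'(x) = 2*(x - 1)*exp(-(x - 1)^2)

Solve f'(x) = 0:
  f'(x) = (2*x - 2)·exp(-(x - 1)^2) and exp(-(x - 1)^2) > 0 for every x, so f'(x) = 0 ⇔ 2*x - 2 = 0.
  Factor: 2*x - 2 = 2*(x - 1) = 0.
  ⇒ x = 1

f''(x) = 2*(1 - 2*(x - 1)^2)*exp(-(x - 1)^2)
Second-derivative test at each critical point:
  f''(1) = 2 > 0 → local minimum

Critical points: x = 1 (local minimum)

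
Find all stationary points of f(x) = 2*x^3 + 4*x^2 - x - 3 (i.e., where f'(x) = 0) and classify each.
f'(x) = 6*x^2 + 8*x - 1

Solve f'(x) = 0:
  6*x^2 + 8*x - 1 = 0 has no rational roots; quadratic formula: x = (-8 ± √88)/12.
  ⇒ x = -sqrt(22)/6 - 2/3 ≈ -1.4484, -2/3 + sqrt(22)/6 ≈ 0.1151

f''(x) = 12*x + 8
Second-derivative test at each critical point:
  f''(-1.4484) = -9.3808 < 0 → local maximum
  f''(0.1151) = 9.3808 > 0 → local minimum

Critical points: x = -sqrt(22)/6 - 2/3 ≈ -1.4484 (local maximum); x = -2/3 + sqrt(22)/6 ≈ 0.1151 (local minimum)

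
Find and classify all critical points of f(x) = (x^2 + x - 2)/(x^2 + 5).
f'(x) = (-x^2 + 14*x + 5)/(x^4 + 10*x^2 + 25)

Solve f'(x) = 0:
  f'(x) = -(x^2 - 14*x - 5)/(x^2 + 5)^2; the denominator is positive wherever f is defined, so f'(x) = 0 ⇔ -x^2 + 14*x + 5 = 0.
  x^2 - 14*x - 5 = 0 has no rational roots; quadratic formula: x = (14 ± √216)/2.
  ⇒ x = 7 - 3*sqrt(6) ≈ -0.3485, 7 + 3*sqrt(6) ≈ 14.3485

f''(x) = 2*(x^3 - 21*x^2 - 15*x + 35)/(x^6 + 15*x^4 + 75*x^2 + 125)
Second-derivative test at each critical point:
  f''(-0.3485) = 0.5603 > 0 → local minimum
  f''(14.3485) = -3.305e-04 < 0 → local maximum

Critical points: x = 7 - 3*sqrt(6) ≈ -0.3485 (local minimum); x = 7 + 3*sqrt(6) ≈ 14.3485 (local maximum)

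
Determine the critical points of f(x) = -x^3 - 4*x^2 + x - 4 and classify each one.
f'(x) = -3*x^2 - 8*x + 1

Solve f'(x) = 0:
  3*x^2 + 8*x - 1 = 0 has no rational roots; quadratic formula: x = (-8 ± √76)/6.
  ⇒ x = -sqrt(19)/3 - 4/3 ≈ -2.7863, -4/3 + sqrt(19)/3 ≈ 0.1196

f''(x) = -6*x - 8
Second-derivative test at each critical point:
  f''(-2.7863) = 8.7178 > 0 → local minimum
  f''(0.1196) = -8.7178 < 0 → local maximum

Critical points: x = -sqrt(19)/3 - 4/3 ≈ -2.7863 (local minimum); x = -4/3 + sqrt(19)/3 ≈ 0.1196 (local maximum)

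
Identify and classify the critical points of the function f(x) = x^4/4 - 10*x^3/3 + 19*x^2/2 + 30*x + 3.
f'(x) = x^3 - 10*x^2 + 19*x + 30

Solve f'(x) = 0:
  Factor: x^3 - 10*x^2 + 19*x + 30 = (x - 6)*(x - 5)*(x + 1) = 0.
  ⇒ x = -1, 5, 6

f''(x) = 3*x^2 - 20*x + 19
Second-derivative test at each critical point:
  f''(-1) = 42 > 0 → local minimum
  f''(5) = -6 < 0 → local maximum
  f''(6) = 7 > 0 → local minimum

Critical points: x = -1 (local minimum); x = 5 (local maximum); x = 6 (local minimum)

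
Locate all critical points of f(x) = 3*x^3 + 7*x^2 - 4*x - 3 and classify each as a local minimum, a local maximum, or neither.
f'(x) = 9*x^2 + 14*x - 4

Solve f'(x) = 0:
  9*x^2 + 14*x - 4 = 0 has no rational roots; quadratic formula: x = (-14 ± √340)/18.
  ⇒ x = -sqrt(85)/9 - 7/9 ≈ -1.8022, -7/9 + sqrt(85)/9 ≈ 0.2466

f''(x) = 18*x + 14
Second-derivative test at each critical point:
  f''(-1.8022) = -18.4391 < 0 → local maximum
  f''(0.2466) = 18.4391 > 0 → local minimum

Critical points: x = -sqrt(85)/9 - 7/9 ≈ -1.8022 (local maximum); x = -7/9 + sqrt(85)/9 ≈ 0.2466 (local minimum)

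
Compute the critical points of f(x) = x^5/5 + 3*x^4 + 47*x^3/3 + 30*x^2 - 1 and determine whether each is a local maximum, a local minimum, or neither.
f'(x) = x*(x^3 + 12*x^2 + 47*x + 60)

Solve f'(x) = 0:
  Factor: x^4 + 12*x^3 + 47*x^2 + 60*x = x*(x + 3)*(x + 4)*(x + 5) = 0.
  ⇒ x = -5, -4, -3, 0

f''(x) = 4*x^3 + 36*x^2 + 94*x + 60
Second-derivative test at each critical point:
  f''(-5) = -10 < 0 → local maximum
  f''(-4) = 4 > 0 → local minimum
  f''(-3) = -6 < 0 → local maximum
  f''(0) = 60 > 0 → local minimum

Critical points: x = -5 (local maximum); x = -4 (local minimum); x = -3 (local maximum); x = 0 (local minimum)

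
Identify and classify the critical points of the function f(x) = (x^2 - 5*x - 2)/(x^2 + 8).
f'(x) = 5*(x^2 + 4*x - 8)/(x^4 + 16*x^2 + 64)

Solve f'(x) = 0:
  f'(x) = 5*(x^2 + 4*x - 8)/(x^2 + 8)^2; the denominator is positive wherever f is defined, so f'(x) = 0 ⇔ 5*x^2 + 20*x - 40 = 0.
  Factor: 5*x^2 + 20*x - 40 = 5*(x^2 + 4*x - 8); x^2 + 4*x - 8 = 0 has no rational roots; quadratic formula: x = (-4 ± √48)/2.
  ⇒ x = -2*sqrt(3) - 2 ≈ -5.4641, -2 + 2*sqrt(3) ≈ 1.4641

f''(x) = 10*(-x^3 - 6*x^2 + 24*x + 16)/(x^6 + 24*x^4 + 192*x^2 + 512)
Second-derivative test at each critical point:
  f''(-5.4641) = -0.0242 < 0 → local maximum
  f''(1.4641) = 0.3367 > 0 → local minimum

Critical points: x = -2*sqrt(3) - 2 ≈ -5.4641 (local maximum); x = -2 + 2*sqrt(3) ≈ 1.4641 (local minimum)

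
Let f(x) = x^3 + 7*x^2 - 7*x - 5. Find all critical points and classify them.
f'(x) = 3*x^2 + 14*x - 7

Solve f'(x) = 0:
  3*x^2 + 14*x - 7 = 0 has no rational roots; quadratic formula: x = (-14 ± √280)/6.
  ⇒ x = -sqrt(70)/3 - 7/3 ≈ -5.1222, -7/3 + sqrt(70)/3 ≈ 0.4555

f''(x) = 6*x + 14
Second-derivative test at each critical point:
  f''(-5.1222) = -16.7332 < 0 → local maximum
  f''(0.4555) = 16.7332 > 0 → local minimum

Critical points: x = -sqrt(70)/3 - 7/3 ≈ -5.1222 (local maximum); x = -7/3 + sqrt(70)/3 ≈ 0.4555 (local minimum)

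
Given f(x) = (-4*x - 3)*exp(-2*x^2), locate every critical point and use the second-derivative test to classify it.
f'(x) = 4*(x*(4*x + 3) - 1)*exp(-2*x^2)

Solve f'(x) = 0:
  f'(x) = (16*x^2 + 12*x - 4)·exp(-2*x^2) and exp(-2*x^2) > 0 for every x, so f'(x) = 0 ⇔ 16*x^2 + 12*x - 4 = 0.
  Factor: 16*x^2 + 12*x - 4 = 4*(x + 1)*(4*x - 1) = 0.
  ⇒ x = -1, 1/4

f''(x) = 4*(-16*x^3 - 12*x^2 + 12*x + 3)*exp(-2*x^2)
Second-derivative test at each critical point:
  f''(-1) = -2.7067 < 0 → local maximum
  f''(1/4) = 17.6499 > 0 → local minimum

Critical points: x = -1 (local maximum); x = 1/4 (local minimum)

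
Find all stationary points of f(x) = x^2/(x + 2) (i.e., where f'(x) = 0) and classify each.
f'(x) = x*(x + 4)/(x^2 + 4*x + 4)

Solve f'(x) = 0:
  f'(x) = x*(x + 4)/(x + 2)^2; the denominator is positive wherever f is defined, so f'(x) = 0 ⇔ x^2 + 4*x = 0.
  Factor: x^2 + 4*x = x*(x + 4) = 0.
  ⇒ x = -4, 0

f''(x) = 8/(x^3 + 6*x^2 + 12*x + 8)
Second-derivative test at each critical point:
  f''(-4) = -1 < 0 → local maximum
  f''(0) = 1 > 0 → local minimum

Critical points: x = -4 (local maximum); x = 0 (local minimum)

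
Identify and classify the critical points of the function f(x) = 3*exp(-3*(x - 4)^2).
f'(x) = 18*(4 - x)*exp(-3*(x - 4)^2)

Solve f'(x) = 0:
  f'(x) = (72 - 18*x)·exp(-3*(x - 4)^2) and exp(-3*(x - 4)^2) > 0 for every x, so f'(x) = 0 ⇔ 72 - 18*x = 0.
  Factor: 72 - 18*x = -18*(x - 4) = 0.
  ⇒ x = 4

f''(x) = 18*(6*(x - 4)^2 - 1)*exp(-3*(x - 4)^2)
Second-derivative test at each critical point:
  f''(4) = -18 < 0 → local maximum

Critical points: x = 4 (local maximum)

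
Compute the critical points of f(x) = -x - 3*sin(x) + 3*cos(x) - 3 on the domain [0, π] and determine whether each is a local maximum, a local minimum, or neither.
f'(x) = -3*sqrt(2)*sin(x + pi/4) - 1

Solve f'(x) = 0 on [0, π]:
  f'(x) = 0 ⇔ -3*sin(x) - 3*cos(x) = 1. Write the left side as R·cos(x + φ) with R = √((-3)² + 3²) = 3*sqrt(2), cos φ = -sqrt(2)/2, sin φ = sqrt(2)/2; then cos(x + φ) = sqrt(2)/6. Solve for x and keep the solutions lying in [0, π].
  ⇒ x = atan((-1 + sqrt(17))/(-sqrt(17) - 1)) + pi ≈ 2.5941

f''(x) = -3*sqrt(2)*cos(x + pi/4)
Second-derivative test at each critical point:
  f''(2.5941) = 4.1231 > 0 → local minimum

Critical points: x = atan((-1 + sqrt(17))/(-sqrt(17) - 1)) + pi ≈ 2.5941 (local minimum)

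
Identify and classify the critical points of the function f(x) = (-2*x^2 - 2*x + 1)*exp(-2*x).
f'(x) = 4*(x^2 - 1)*exp(-2*x)

Solve f'(x) = 0:
  f'(x) = (4*x^2 - 4)·exp(-2*x) and exp(-2*x) > 0 for every x, so f'(x) = 0 ⇔ 4*x^2 - 4 = 0.
  Factor: 4*x^2 - 4 = 4*(x - 1)*(x + 1) = 0.
  ⇒ x = -1, 1

f''(x) = 8*(-x^2 + x + 1)*exp(-2*x)
Second-derivative test at each critical point:
  f''(-1) = -59.1124 < 0 → local maximum
  f''(1) = 1.0827 > 0 → local minimum

Critical points: x = -1 (local maximum); x = 1 (local minimum)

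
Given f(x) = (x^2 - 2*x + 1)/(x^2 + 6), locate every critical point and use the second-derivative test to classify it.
f'(x) = 2*(x^2 + 5*x - 6)/(x^4 + 12*x^2 + 36)

Solve f'(x) = 0:
  f'(x) = 2*(x - 1)*(x + 6)/(x^2 + 6)^2; the denominator is positive wherever f is defined, so f'(x) = 0 ⇔ 2*x^2 + 10*x - 12 = 0.
  Factor: 2*x^2 + 10*x - 12 = 2*(x - 1)*(x + 6) = 0.
  ⇒ x = -6, 1

f''(x) = 2*(-2*x^3 - 15*x^2 + 36*x + 30)/(x^6 + 18*x^4 + 108*x^2 + 216)
Second-derivative test at each critical point:
  f''(-6) = -1/126 < 0 → local maximum
  f''(1) = 2/7 > 0 → local minimum

Critical points: x = -6 (local maximum); x = 1 (local minimum)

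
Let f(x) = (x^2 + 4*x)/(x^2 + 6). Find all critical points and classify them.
f'(x) = 4*(-x^2 + 3*x + 6)/(x^4 + 12*x^2 + 36)

Solve f'(x) = 0:
  f'(x) = -4*(x^2 - 3*x - 6)/(x^2 + 6)^2; the denominator is positive wherever f is defined, so f'(x) = 0 ⇔ -4*x^2 + 12*x + 24 = 0.
  Factor: -4*x^2 + 12*x + 24 = -4*(x^2 - 3*x - 6); x^2 - 3*x - 6 = 0 has no rational roots; quadratic formula: x = (3 ± √33)/2.
  ⇒ x = 3/2 - sqrt(33)/2 ≈ -1.3723, 3/2 + sqrt(33)/2 ≈ 4.3723

f''(x) = 4*(2*x^3 - 9*x^2 - 36*x + 18)/(x^6 + 18*x^4 + 108*x^2 + 216)
Second-derivative test at each critical point:
  f''(-1.3723) = 0.3698 > 0 → local minimum
  f''(4.3723) = -0.0364 < 0 → local maximum

Critical points: x = 3/2 - sqrt(33)/2 ≈ -1.3723 (local minimum); x = 3/2 + sqrt(33)/2 ≈ 4.3723 (local maximum)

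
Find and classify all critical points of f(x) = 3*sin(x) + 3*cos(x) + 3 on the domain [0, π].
f'(x) = 3*sqrt(2)*cos(x + pi/4)

Solve f'(x) = 0 on [0, π]:
  f'(x) = 0 ⇔ 3*cos(x) = 3*sin(x) ⇔ tan(x) = 1, i.e. x = arctan(1) + nπ; keep the solutions lying in [0, π].
  ⇒ x = pi/4 ≈ 0.7854

f''(x) = -3*sqrt(2)*sin(x + pi/4)
Second-derivative test at each critical point:
  f''(0.7854) = -4.2426 < 0 → local maximum

Critical points: x = pi/4 ≈ 0.7854 (local maximum)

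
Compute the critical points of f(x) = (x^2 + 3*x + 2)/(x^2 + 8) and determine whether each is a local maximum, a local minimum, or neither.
f'(x) = 3*(-x^2 + 4*x + 8)/(x^4 + 16*x^2 + 64)

Solve f'(x) = 0:
  f'(x) = -3*(x^2 - 4*x - 8)/(x^2 + 8)^2; the denominator is positive wherever f is defined, so f'(x) = 0 ⇔ -3*x^2 + 12*x + 24 = 0.
  Factor: -3*x^2 + 12*x + 24 = -3*(x^2 - 4*x - 8); x^2 - 4*x - 8 = 0 has no rational roots; quadratic formula: x = (4 ± √48)/2.
  ⇒ x = 2 - 2*sqrt(3) ≈ -1.4641, 2 + 2*sqrt(3) ≈ 5.4641

f''(x) = 6*(x^3 - 6*x^2 - 24*x + 16)/(x^6 + 24*x^4 + 192*x^2 + 512)
Second-derivative test at each critical point:
  f''(-1.4641) = 0.2020 > 0 → local minimum
  f''(5.4641) = -0.0145 < 0 → local maximum

Critical points: x = 2 - 2*sqrt(3) ≈ -1.4641 (local minimum); x = 2 + 2*sqrt(3) ≈ 5.4641 (local maximum)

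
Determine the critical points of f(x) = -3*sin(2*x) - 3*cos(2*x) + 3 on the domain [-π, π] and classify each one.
f'(x) = -6*sqrt(2)*cos(2*x + pi/4)

Solve f'(x) = 0 on [-π, π]:
  f'(x) = 0 ⇔ -3*cos(2*x) = -3*sin(2*x) ⇔ tan(2*x) = 1, i.e. 2*x = arctan(1) + nπ; keep the solutions lying in [-π, π].
  ⇒ x = -7*pi/8 ≈ -2.7489, -3*pi/8 ≈ -1.1781, pi/8 ≈ 0.3927, 5*pi/8 ≈ 1.9635

f''(x) = 12*sqrt(2)*sin(2*x + pi/4)
Second-derivative test at each critical point:
  f''(-2.7489) = 16.9706 > 0 → local minimum
  f''(-1.1781) = -16.9706 < 0 → local maximum
  f''(0.3927) = 16.9706 > 0 → local minimum
  f''(1.9635) = -16.9706 < 0 → local maximum

Critical points: x = -7*pi/8 ≈ -2.7489 (local minimum); x = -3*pi/8 ≈ -1.1781 (local maximum); x = pi/8 ≈ 0.3927 (local minimum); x = 5*pi/8 ≈ 1.9635 (local maximum)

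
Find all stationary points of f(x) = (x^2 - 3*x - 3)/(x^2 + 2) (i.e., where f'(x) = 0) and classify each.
f'(x) = (3*x^2 + 10*x - 6)/(x^4 + 4*x^2 + 4)

Solve f'(x) = 0:
  f'(x) = (3*x^2 + 10*x - 6)/(x^2 + 2)^2; the denominator is positive wherever f is defined, so f'(x) = 0 ⇔ 3*x^2 + 10*x - 6 = 0.
  3*x^2 + 10*x - 6 = 0 has no rational roots; quadratic formula: x = (-10 ± √172)/6.
  ⇒ x = -sqrt(43)/3 - 5/3 ≈ -3.8525, -5/3 + sqrt(43)/3 ≈ 0.5191

f''(x) = 2*(-3*x^3 - 15*x^2 + 18*x + 10)/(x^6 + 6*x^4 + 12*x^2 + 8)
Second-derivative test at each critical point:
  f''(-3.8525) = -0.0462 < 0 → local maximum
  f''(0.5191) = 2.5462 > 0 → local minimum

Critical points: x = -sqrt(43)/3 - 5/3 ≈ -3.8525 (local maximum); x = -5/3 + sqrt(43)/3 ≈ 0.5191 (local minimum)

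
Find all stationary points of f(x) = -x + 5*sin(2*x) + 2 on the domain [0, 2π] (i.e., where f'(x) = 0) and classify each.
f'(x) = 10*cos(2*x) - 1

Solve f'(x) = 0 on [0, 2π]:
  f'(x) = 0 ⇔ cos(2*x) = 1/10, i.e. 2*x = ±arccos(1/10) + 2nπ; keep the solutions lying in [0, 2π].
  ⇒ x = acos(1/10)/2 ≈ 0.7353, pi - acos(1/10)/2 ≈ 2.4063, acos(1/10)/2 + pi ≈ 3.8769, -acos(1/10)/2 + 2*pi ≈ 5.5479

f''(x) = -20*sin(2*x)
Second-derivative test at each critical point:
  f''(0.7353) = -19.8997 < 0 → local maximum
  f''(2.4063) = 19.8997 > 0 → local minimum
  f''(3.8769) = -19.8997 < 0 → local maximum
  f''(5.5479) = 19.8997 > 0 → local minimum

Critical points: x = acos(1/10)/2 ≈ 0.7353 (local maximum); x = pi - acos(1/10)/2 ≈ 2.4063 (local minimum); x = acos(1/10)/2 + pi ≈ 3.8769 (local maximum); x = -acos(1/10)/2 + 2*pi ≈ 5.5479 (local minimum)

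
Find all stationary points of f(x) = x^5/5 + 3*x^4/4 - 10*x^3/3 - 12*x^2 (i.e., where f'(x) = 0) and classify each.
f'(x) = x*(x^3 + 3*x^2 - 10*x - 24)

Solve f'(x) = 0:
  Factor: x^4 + 3*x^3 - 10*x^2 - 24*x = x*(x - 3)*(x + 2)*(x + 4) = 0.
  ⇒ x = -4, -2, 0, 3

f''(x) = 4*x^3 + 9*x^2 - 20*x - 24
Second-derivative test at each critical point:
  f''(-4) = -56 < 0 → local maximum
  f''(-2) = 20 > 0 → local minimum
  f''(0) = -24 < 0 → local maximum
  f''(3) = 105 > 0 → local minimum

Critical points: x = -4 (local maximum); x = -2 (local minimum); x = 0 (local maximum); x = 3 (local minimum)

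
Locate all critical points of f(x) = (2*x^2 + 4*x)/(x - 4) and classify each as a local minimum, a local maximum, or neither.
f'(x) = 2*(x^2 - 8*x - 8)/(x^2 - 8*x + 16)

Solve f'(x) = 0:
  f'(x) = 2*(x^2 - 8*x - 8)/(x - 4)^2; the denominator is positive wherever f is defined, so f'(x) = 0 ⇔ 2*x^2 - 16*x - 16 = 0.
  Factor: 2*x^2 - 16*x - 16 = 2*(x^2 - 8*x - 8); x^2 - 8*x - 8 = 0 has no rational roots; quadratic formula: x = (8 ± √96)/2.
  ⇒ x = 4 - 2*sqrt(6) ≈ -0.8990, 4 + 2*sqrt(6) ≈ 8.8990

f''(x) = 96/(x^3 - 12*x^2 + 48*x - 64)
Second-derivative test at each critical point:
  f''(-0.8990) = -0.8165 < 0 → local maximum
  f''(8.8990) = 0.8165 > 0 → local minimum

Critical points: x = 4 - 2*sqrt(6) ≈ -0.8990 (local maximum); x = 4 + 2*sqrt(6) ≈ 8.8990 (local minimum)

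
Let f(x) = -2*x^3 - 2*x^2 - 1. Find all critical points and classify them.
f'(x) = 2*x*(-3*x - 2)

Solve f'(x) = 0:
  Factor: -6*x^2 - 4*x = -2*x*(3*x + 2) = 0.
  ⇒ x = -2/3, 0

f''(x) = -12*x - 4
Second-derivative test at each critical point:
  f''(-2/3) = 4 > 0 → local minimum
  f''(0) = -4 < 0 → local maximum

Critical points: x = -2/3 (local minimum); x = 0 (local maximum)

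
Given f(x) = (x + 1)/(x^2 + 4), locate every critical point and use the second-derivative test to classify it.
f'(x) = (x^2 - 2*x*(x + 1) + 4)/(x^2 + 4)^2

Solve f'(x) = 0:
  f'(x) = -(x^2 + 2*x - 4)/(x^2 + 4)^2; the denominator is positive wherever f is defined, so f'(x) = 0 ⇔ -x^2 - 2*x + 4 = 0.
  x^2 + 2*x - 4 = 0 has no rational roots; quadratic formula: x = (-2 ± √20)/2.
  ⇒ x = -sqrt(5) - 1 ≈ -3.2361, -1 + sqrt(5) ≈ 1.2361

f''(x) = 2*(4*x^2*(x + 1) - (3*x + 1)*(x^2 + 4))/(x^2 + 4)^3
Second-derivative test at each critical point:
  f''(-3.2361) = 0.0214 > 0 → local minimum
  f''(1.2361) = -0.1464 < 0 → local maximum

Critical points: x = -sqrt(5) - 1 ≈ -3.2361 (local minimum); x = -1 + sqrt(5) ≈ 1.2361 (local maximum)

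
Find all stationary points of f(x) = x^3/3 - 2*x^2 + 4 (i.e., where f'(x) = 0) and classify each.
f'(x) = x*(x - 4)

Solve f'(x) = 0:
  Factor: x^2 - 4*x = x*(x - 4) = 0.
  ⇒ x = 0, 4

f''(x) = 2*x - 4
Second-derivative test at each critical point:
  f''(0) = -4 < 0 → local maximum
  f''(4) = 4 > 0 → local minimum

Critical points: x = 0 (local maximum); x = 4 (local minimum)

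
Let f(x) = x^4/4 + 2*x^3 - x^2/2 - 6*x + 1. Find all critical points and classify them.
f'(x) = x^3 + 6*x^2 - x - 6

Solve f'(x) = 0:
  Factor: x^3 + 6*x^2 - x - 6 = (x - 1)*(x + 1)*(x + 6) = 0.
  ⇒ x = -6, -1, 1

f''(x) = 3*x^2 + 12*x - 1
Second-derivative test at each critical point:
  f''(-6) = 35 > 0 → local minimum
  f''(-1) = -10 < 0 → local maximum
  f''(1) = 14 > 0 → local minimum

Critical points: x = -6 (local minimum); x = -1 (local maximum); x = 1 (local minimum)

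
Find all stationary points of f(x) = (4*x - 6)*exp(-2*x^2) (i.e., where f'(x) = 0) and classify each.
f'(x) = 4*(-2*x*(2*x - 3) + 1)*exp(-2*x^2)

Solve f'(x) = 0:
  f'(x) = (-16*x^2 + 24*x + 4)·exp(-2*x^2) and exp(-2*x^2) > 0 for every x, so f'(x) = 0 ⇔ -16*x^2 + 24*x + 4 = 0.
  Factor: -16*x^2 + 24*x + 4 = -4*(4*x^2 - 6*x - 1); 4*x^2 - 6*x - 1 = 0 has no rational roots; quadratic formula: x = (6 ± √52)/8.
  ⇒ x = 3/4 - sqrt(13)/4 ≈ -0.1514, 3/4 + sqrt(13)/4 ≈ 1.6514

f''(x) = 8*(4*x^2*(2*x - 3) - 6*x + 3)*exp(-2*x^2)
Second-derivative test at each critical point:
  f''(-0.1514) = 27.5521 > 0 → local minimum
  f''(1.6514) = -0.1234 < 0 → local maximum

Critical points: x = 3/4 - sqrt(13)/4 ≈ -0.1514 (local minimum); x = 3/4 + sqrt(13)/4 ≈ 1.6514 (local maximum)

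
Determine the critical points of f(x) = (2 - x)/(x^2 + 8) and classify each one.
f'(x) = (-x^2 + 2*x*(x - 2) - 8)/(x^2 + 8)^2

Solve f'(x) = 0:
  f'(x) = (x^2 - 4*x - 8)/(x^2 + 8)^2; the denominator is positive wherever f is defined, so f'(x) = 0 ⇔ x^2 - 4*x - 8 = 0.
  x^2 - 4*x - 8 = 0 has no rational roots; quadratic formula: x = (4 ± √48)/2.
  ⇒ x = 2 - 2*sqrt(3) ≈ -1.4641, 2 + 2*sqrt(3) ≈ 5.4641

f''(x) = 2*(4*x^2*(2 - x) + (3*x - 2)*(x^2 + 8))/(x^2 + 8)^3
Second-derivative test at each critical point:
  f''(-1.4641) = -0.0673 < 0 → local maximum
  f''(5.4641) = 0.0048 > 0 → local minimum

Critical points: x = 2 - 2*sqrt(3) ≈ -1.4641 (local maximum); x = 2 + 2*sqrt(3) ≈ 5.4641 (local minimum)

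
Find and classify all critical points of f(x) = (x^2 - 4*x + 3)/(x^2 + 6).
f'(x) = 2*(2*x^2 + 3*x - 12)/(x^4 + 12*x^2 + 36)

Solve f'(x) = 0:
  f'(x) = 2*(2*x^2 + 3*x - 12)/(x^2 + 6)^2; the denominator is positive wherever f is defined, so f'(x) = 0 ⇔ 4*x^2 + 6*x - 24 = 0.
  Factor: 4*x^2 + 6*x - 24 = 2*(2*x^2 + 3*x - 12); 2*x^2 + 3*x - 12 = 0 has no rational roots; quadratic formula: x = (-3 ± √105)/4.
  ⇒ x = -sqrt(105)/4 - 3/4 ≈ -3.3117, -3/4 + sqrt(105)/4 ≈ 1.8117

f''(x) = 2*(-4*x^3 - 9*x^2 + 72*x + 18)/(x^6 + 18*x^4 + 108*x^2 + 216)
Second-derivative test at each critical point:
  f''(-3.3117) = -0.0712 < 0 → local maximum
  f''(1.8117) = 0.2379 > 0 → local minimum

Critical points: x = -sqrt(105)/4 - 3/4 ≈ -3.3117 (local maximum); x = -3/4 + sqrt(105)/4 ≈ 1.8117 (local minimum)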